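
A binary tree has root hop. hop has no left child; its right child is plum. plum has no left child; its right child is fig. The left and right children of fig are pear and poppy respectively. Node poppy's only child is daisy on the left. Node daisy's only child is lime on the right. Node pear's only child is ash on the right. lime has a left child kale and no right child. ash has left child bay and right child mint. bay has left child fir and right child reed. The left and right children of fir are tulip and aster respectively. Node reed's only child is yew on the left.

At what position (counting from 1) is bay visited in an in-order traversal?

In-order visits the left subtree, then the node, then the right subtree.
At hop: no left child.
Visit hop.
At hop: go right to plum.
  At plum: no left child.
  Visit plum.
  At plum: go right to fig.
    At fig: go left to pear.
      At pear: no left child.
      Visit pear.
      At pear: go right to ash.
        At ash: go left to bay.
          At bay: go left to fir.
            At fir: go left to tulip.
              tulip is a leaf — visit tulip.
            Visit fir.
            At fir: go right to aster.
              aster is a leaf — visit aster.
          Visit bay.
          At bay: go right to reed.
            At reed: go left to yew.
              yew is a leaf — visit yew.
            Visit reed.
            At reed: no right child.
        Visit ash.
        At ash: go right to mint.
          mint is a leaf — visit mint.
    Visit fig.
    At fig: go right to poppy.
      At poppy: go left to daisy.
        At daisy: no left child.
        Visit daisy.
        At daisy: go right to lime.
          At lime: go left to kale.
            kale is a leaf — visit kale.
          Visit lime.
          At lime: no right child.
      Visit poppy.
      At poppy: no right child.
Full in-order sequence: hop, plum, pear, tulip, fir, aster, bay, yew, reed, ash, mint, fig, daisy, kale, lime, poppy.

7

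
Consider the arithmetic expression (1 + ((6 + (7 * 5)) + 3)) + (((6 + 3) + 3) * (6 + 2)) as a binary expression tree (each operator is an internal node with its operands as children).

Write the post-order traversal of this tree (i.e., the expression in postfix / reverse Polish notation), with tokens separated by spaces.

Post-order on an expression tree gives postfix notation: for each operator, emit left operand, right operand, then the operator.

1 6 7 5 * + 3 + + 6 3 + 3 + 6 2 + * +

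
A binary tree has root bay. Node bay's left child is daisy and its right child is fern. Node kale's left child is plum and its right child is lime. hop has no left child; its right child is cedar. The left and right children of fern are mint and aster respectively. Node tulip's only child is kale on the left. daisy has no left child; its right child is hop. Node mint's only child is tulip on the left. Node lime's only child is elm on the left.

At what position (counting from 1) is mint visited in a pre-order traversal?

6

Pre-order visits the node, then its left subtree, then its right subtree.
Visit bay.
At bay: go left to daisy.
  Visit daisy.
  At daisy: no left child.
  At daisy: go right to hop.
    Visit hop.
    At hop: no left child.
    At hop: go right to cedar.
      cedar is a leaf — visit cedar.
At bay: go right to fern.
  Visit fern.
  At fern: go left to mint.
    Visit mint.
    At mint: go left to tulip.
      Visit tulip.
      At tulip: go left to kale.
        Visit kale.
        At kale: go left to plum.
          plum is a leaf — visit plum.
        At kale: go right to lime.
          Visit lime.
          At lime: go left to elm.
            elm is a leaf — visit elm.
          At lime: no right child.
      At tulip: no right child.
    At mint: no right child.
  At fern: go right to aster.
    aster is a leaf — visit aster.
Full pre-order sequence: bay, daisy, hop, cedar, fern, mint, tulip, kale, plum, lime, elm, aster.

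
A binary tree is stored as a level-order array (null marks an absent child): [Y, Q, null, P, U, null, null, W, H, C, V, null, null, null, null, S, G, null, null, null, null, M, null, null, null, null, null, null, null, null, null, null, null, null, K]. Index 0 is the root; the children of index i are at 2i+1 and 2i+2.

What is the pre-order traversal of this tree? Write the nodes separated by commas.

Y, Q, P, W, S, G, K, H, U, C, V, M

Pre-order visits the node, then its left subtree, then its right subtree.
Visit Y.
At Y: go left to Q.
  Visit Q.
  At Q: go left to P.
    Visit P.
    At P: go left to W.
      Visit W.
      At W: go left to S.
        S is a leaf — visit S.
      At W: go right to G.
        Visit G.
        At G: no left child.
        At G: go right to K.
          K is a leaf — visit K.
    At P: go right to H.
      H is a leaf — visit H.
  At Q: go right to U.
    Visit U.
    At U: go left to C.
      C is a leaf — visit C.
    At U: go right to V.
      Visit V.
      At V: go left to M.
        M is a leaf — visit M.
      At V: no right child.
At Y: no right child.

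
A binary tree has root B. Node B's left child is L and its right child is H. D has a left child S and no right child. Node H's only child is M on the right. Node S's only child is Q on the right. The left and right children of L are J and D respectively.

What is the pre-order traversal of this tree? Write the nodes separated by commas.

Pre-order visits the node, then its left subtree, then its right subtree.
Visit B.
At B: go left to L.
  Visit L.
  At L: go left to J.
    J is a leaf — visit J.
  At L: go right to D.
    Visit D.
    At D: go left to S.
      Visit S.
      At S: no left child.
      At S: go right to Q.
        Q is a leaf — visit Q.
    At D: no right child.
At B: go right to H.
  Visit H.
  At H: no left child.
  At H: go right to M.
    M is a leaf — visit M.

B, L, J, D, S, Q, H, M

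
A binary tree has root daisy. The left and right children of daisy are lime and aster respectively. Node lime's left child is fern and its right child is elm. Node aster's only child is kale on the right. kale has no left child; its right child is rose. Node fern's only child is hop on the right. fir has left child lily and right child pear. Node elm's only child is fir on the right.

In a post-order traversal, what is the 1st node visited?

Post-order visits the left subtree, then the right subtree, then the node.
At daisy: go left to lime.
  At lime: go left to fern.
    At fern: no left child.
    At fern: go right to hop.
      hop is a leaf — visit hop.
    Visit fern.
  At lime: go right to elm.
    At elm: no left child.
    At elm: go right to fir.
      At fir: go left to lily.
        lily is a leaf — visit lily.
      At fir: go right to pear.
        pear is a leaf — visit pear.
      Visit fir.
    Visit elm.
  Visit lime.
At daisy: go right to aster.
  At aster: no left child.
  At aster: go right to kale.
    At kale: no left child.
    At kale: go right to rose.
      rose is a leaf — visit rose.
    Visit kale.
  Visit aster.
Visit daisy.
Full post-order sequence: hop, fern, lily, pear, fir, elm, lime, rose, kale, aster, daisy.

hop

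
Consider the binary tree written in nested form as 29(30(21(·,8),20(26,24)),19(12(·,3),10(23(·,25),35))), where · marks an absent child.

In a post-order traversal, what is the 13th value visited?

Post-order visits the left subtree, then the right subtree, then the node.
At 29: go left to 30.
  At 30: go left to 21.
    At 21: no left child.
    At 21: go right to 8.
      8 is a leaf — visit 8.
    Visit 21.
  At 30: go right to 20.
    At 20: go left to 26.
      26 is a leaf — visit 26.
    At 20: go right to 24.
      24 is a leaf — visit 24.
    Visit 20.
  Visit 30.
At 29: go right to 19.
  At 19: go left to 12.
    At 12: no left child.
    At 12: go right to 3.
      3 is a leaf — visit 3.
    Visit 12.
  At 19: go right to 10.
    At 10: go left to 23.
      At 23: no left child.
      At 23: go right to 25.
        25 is a leaf — visit 25.
      Visit 23.
    At 10: go right to 35.
      35 is a leaf — visit 35.
    Visit 10.
  Visit 19.
Visit 29.
Full post-order sequence: 8, 21, 26, 24, 20, 30, 3, 12, 25, 23, 35, 10, 19, 29.

19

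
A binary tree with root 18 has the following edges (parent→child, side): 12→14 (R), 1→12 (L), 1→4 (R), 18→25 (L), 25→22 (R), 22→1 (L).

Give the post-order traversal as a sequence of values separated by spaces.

Post-order visits the left subtree, then the right subtree, then the node.
At 18: go left to 25.
  At 25: no left child.
  At 25: go right to 22.
    At 22: go left to 1.
      At 1: go left to 12.
        At 12: no left child.
        At 12: go right to 14.
          14 is a leaf — visit 14.
        Visit 12.
      At 1: go right to 4.
        4 is a leaf — visit 4.
      Visit 1.
    At 22: no right child.
    Visit 22.
  Visit 25.
At 18: no right child.
Visit 18.

14 12 4 1 22 25 18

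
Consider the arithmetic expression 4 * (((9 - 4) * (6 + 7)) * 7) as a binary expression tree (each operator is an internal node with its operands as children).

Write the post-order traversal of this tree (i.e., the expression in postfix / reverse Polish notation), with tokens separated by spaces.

4 9 4 - 6 7 + * 7 * *

Post-order on an expression tree gives postfix notation: for each operator, emit left operand, right operand, then the operator.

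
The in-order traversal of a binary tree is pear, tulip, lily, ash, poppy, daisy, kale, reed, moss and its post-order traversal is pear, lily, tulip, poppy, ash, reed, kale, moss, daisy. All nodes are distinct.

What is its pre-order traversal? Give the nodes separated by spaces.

The last element of post-order is the root; it splits in-order into left and right subtrees.
Root daisy: left subtree has 5 nodes {pear, tulip, lily, ash, poppy}, right has 3 {kale, reed, moss}.
  Root ash: left subtree has 3 nodes {pear, tulip, lily}, right has 1 {poppy}.
    Root tulip: left subtree has 1 node {pear}, right has 1 {lily}.
  Root moss: left subtree has 2 nodes {kale, reed}, right has 0 { }.
    Root kale: left subtree has 0 nodes { }, right has 1 {reed}.

daisy ash tulip pear lily poppy moss kale reed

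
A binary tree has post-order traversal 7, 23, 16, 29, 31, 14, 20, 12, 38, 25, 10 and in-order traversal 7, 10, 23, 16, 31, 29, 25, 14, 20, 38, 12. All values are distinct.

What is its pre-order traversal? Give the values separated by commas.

10, 7, 25, 31, 16, 23, 29, 38, 20, 14, 12

The last element of post-order is the root; it splits in-order into left and right subtrees.
Root 10: left subtree has 1 node {7}, right has 9 {23, 16, 31, 29, 25, 14, 20, 38, 12}.
  Root 25: left subtree has 4 nodes {23, 16, 31, 29}, right has 4 {14, 20, 38, 12}.
    Root 31: left subtree has 2 nodes {23, 16}, right has 1 {29}.
      Root 16: left subtree has 1 node {23}, right has 0 { }.
    Root 38: left subtree has 2 nodes {14, 20}, right has 1 {12}.
      Root 20: left subtree has 1 node {14}, right has 0 { }.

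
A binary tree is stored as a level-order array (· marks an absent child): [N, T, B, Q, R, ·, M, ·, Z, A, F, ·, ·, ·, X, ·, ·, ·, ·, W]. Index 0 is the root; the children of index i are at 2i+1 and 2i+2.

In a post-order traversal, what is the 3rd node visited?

W

Post-order visits the left subtree, then the right subtree, then the node.
At N: go left to T.
  At T: go left to Q.
    At Q: no left child.
    At Q: go right to Z.
      Z is a leaf — visit Z.
    Visit Q.
  At T: go right to R.
    At R: go left to A.
      At A: go left to W.
        W is a leaf — visit W.
      At A: no right child.
      Visit A.
    At R: go right to F.
      F is a leaf — visit F.
    Visit R.
  Visit T.
At N: go right to B.
  At B: no left child.
  At B: go right to M.
    At M: no left child.
    At M: go right to X.
      X is a leaf — visit X.
    Visit M.
  Visit B.
Visit N.
Full post-order sequence: Z, Q, W, A, F, R, T, X, M, B, N.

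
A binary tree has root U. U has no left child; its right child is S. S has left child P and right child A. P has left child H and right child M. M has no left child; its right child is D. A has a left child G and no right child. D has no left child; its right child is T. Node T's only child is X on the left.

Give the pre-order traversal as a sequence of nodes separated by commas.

U, S, P, H, M, D, T, X, A, G

Pre-order visits the node, then its left subtree, then its right subtree.
Visit U.
At U: no left child.
At U: go right to S.
  Visit S.
  At S: go left to P.
    Visit P.
    At P: go left to H.
      H is a leaf — visit H.
    At P: go right to M.
      Visit M.
      At M: no left child.
      At M: go right to D.
        Visit D.
        At D: no left child.
        At D: go right to T.
          Visit T.
          At T: go left to X.
            X is a leaf — visit X.
          At T: no right child.
  At S: go right to A.
    Visit A.
    At A: go left to G.
      G is a leaf — visit G.
    At A: no right child.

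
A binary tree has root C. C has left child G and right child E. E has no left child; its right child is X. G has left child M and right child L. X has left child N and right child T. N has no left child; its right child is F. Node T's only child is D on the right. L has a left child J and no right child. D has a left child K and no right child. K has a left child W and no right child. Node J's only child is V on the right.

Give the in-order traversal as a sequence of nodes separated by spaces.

In-order visits the left subtree, then the node, then the right subtree.
At C: go left to G.
  At G: go left to M.
    M is a leaf — visit M.
  Visit G.
  At G: go right to L.
    At L: go left to J.
      At J: no left child.
      Visit J.
      At J: go right to V.
        V is a leaf — visit V.
    Visit L.
    At L: no right child.
Visit C.
At C: go right to E.
  At E: no left child.
  Visit E.
  At E: go right to X.
    At X: go left to N.
      At N: no left child.
      Visit N.
      At N: go right to F.
        F is a leaf — visit F.
    Visit X.
    At X: go right to T.
      At T: no left child.
      Visit T.
      At T: go right to D.
        At D: go left to K.
          At K: go left to W.
            W is a leaf — visit W.
          Visit K.
          At K: no right child.
        Visit D.
        At D: no right child.

M G J V L C E N F X T W K D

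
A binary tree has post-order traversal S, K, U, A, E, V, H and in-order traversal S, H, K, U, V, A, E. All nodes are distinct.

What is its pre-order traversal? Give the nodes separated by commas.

The last element of post-order is the root; it splits in-order into left and right subtrees.
Root H: left subtree has 1 node {S}, right has 5 {K, U, V, A, E}.
  Root V: left subtree has 2 nodes {K, U}, right has 2 {A, E}.
    Root U: left subtree has 1 node {K}, right has 0 { }.
    Root E: left subtree has 1 node {A}, right has 0 { }.

H, S, V, U, K, E, A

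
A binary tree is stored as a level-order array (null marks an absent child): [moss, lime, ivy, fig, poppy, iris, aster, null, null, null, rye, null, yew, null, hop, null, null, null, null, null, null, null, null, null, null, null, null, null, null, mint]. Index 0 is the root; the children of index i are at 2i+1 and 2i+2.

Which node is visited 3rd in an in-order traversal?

In-order visits the left subtree, then the node, then the right subtree.
At moss: go left to lime.
  At lime: go left to fig.
    fig is a leaf — visit fig.
  Visit lime.
  At lime: go right to poppy.
    At poppy: no left child.
    Visit poppy.
    At poppy: go right to rye.
      rye is a leaf — visit rye.
Visit moss.
At moss: go right to ivy.
  At ivy: go left to iris.
    At iris: no left child.
    Visit iris.
    At iris: go right to yew.
      yew is a leaf — visit yew.
  Visit ivy.
  At ivy: go right to aster.
    At aster: no left child.
    Visit aster.
    At aster: go right to hop.
      At hop: go left to mint.
        mint is a leaf — visit mint.
      Visit hop.
      At hop: no right child.
Full in-order sequence: fig, lime, poppy, rye, moss, iris, yew, ivy, aster, mint, hop.

poppy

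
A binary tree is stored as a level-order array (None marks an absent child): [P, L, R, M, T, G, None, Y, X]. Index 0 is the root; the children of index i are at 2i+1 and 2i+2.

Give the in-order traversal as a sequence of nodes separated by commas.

In-order visits the left subtree, then the node, then the right subtree.
At P: go left to L.
  At L: go left to M.
    At M: go left to Y.
      Y is a leaf — visit Y.
    Visit M.
    At M: go right to X.
      X is a leaf — visit X.
  Visit L.
  At L: go right to T.
    T is a leaf — visit T.
Visit P.
At P: go right to R.
  At R: go left to G.
    G is a leaf — visit G.
  Visit R.
  At R: no right child.

Y, M, X, L, T, P, G, R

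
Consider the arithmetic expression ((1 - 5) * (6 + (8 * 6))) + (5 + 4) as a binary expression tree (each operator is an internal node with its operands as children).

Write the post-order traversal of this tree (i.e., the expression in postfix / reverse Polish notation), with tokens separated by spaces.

Post-order on an expression tree gives postfix notation: for each operator, emit left operand, right operand, then the operator.

1 5 - 6 8 6 * + * 5 4 + +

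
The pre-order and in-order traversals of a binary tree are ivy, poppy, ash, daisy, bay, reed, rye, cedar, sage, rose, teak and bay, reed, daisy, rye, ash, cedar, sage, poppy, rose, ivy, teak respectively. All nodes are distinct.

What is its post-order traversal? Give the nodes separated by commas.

reed, bay, rye, daisy, sage, cedar, ash, rose, poppy, teak, ivy

The first element of pre-order is the root; it splits in-order into left and right subtrees.
Root ivy: left subtree has 9 nodes {bay, reed, daisy, rye, ash, cedar, sage, poppy, rose}, right has 1 {teak}.
  Root poppy: left subtree has 7 nodes {bay, reed, daisy, rye, ash, cedar, sage}, right has 1 {rose}.
    Root ash: left subtree has 4 nodes {bay, reed, daisy, rye}, right has 2 {cedar, sage}.
      Root daisy: left subtree has 2 nodes {bay, reed}, right has 1 {rye}.
        Root bay: left subtree has 0 nodes { }, right has 1 {reed}.
      Root cedar: left subtree has 0 nodes { }, right has 1 {sage}.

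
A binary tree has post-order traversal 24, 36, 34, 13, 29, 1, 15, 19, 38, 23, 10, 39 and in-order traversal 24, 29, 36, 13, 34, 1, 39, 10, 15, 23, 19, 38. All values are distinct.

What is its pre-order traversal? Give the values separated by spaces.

39 1 29 24 13 36 34 10 23 15 38 19

The last element of post-order is the root; it splits in-order into left and right subtrees.
Root 39: left subtree has 6 nodes {24, 29, 36, 13, 34, 1}, right has 5 {10, 15, 23, 19, 38}.
  Root 1: left subtree has 5 nodes {24, 29, 36, 13, 34}, right has 0 { }.
    Root 29: left subtree has 1 node {24}, right has 3 {36, 13, 34}.
      Root 13: left subtree has 1 node {36}, right has 1 {34}.
  Root 10: left subtree has 0 nodes { }, right has 4 {15, 23, 19, 38}.
    Root 23: left subtree has 1 node {15}, right has 2 {19, 38}.
      Root 38: left subtree has 1 node {19}, right has 0 { }.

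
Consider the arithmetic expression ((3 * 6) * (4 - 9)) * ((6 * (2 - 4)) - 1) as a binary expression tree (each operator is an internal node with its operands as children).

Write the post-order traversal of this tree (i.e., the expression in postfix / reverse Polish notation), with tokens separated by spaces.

3 6 * 4 9 - * 6 2 4 - * 1 - *

Post-order on an expression tree gives postfix notation: for each operator, emit left operand, right operand, then the operator.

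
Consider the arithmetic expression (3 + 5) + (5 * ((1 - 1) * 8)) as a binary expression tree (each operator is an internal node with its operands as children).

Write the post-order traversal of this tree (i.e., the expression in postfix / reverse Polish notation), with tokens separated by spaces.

3 5 + 5 1 1 - 8 * * +

Post-order on an expression tree gives postfix notation: for each operator, emit left operand, right operand, then the operator.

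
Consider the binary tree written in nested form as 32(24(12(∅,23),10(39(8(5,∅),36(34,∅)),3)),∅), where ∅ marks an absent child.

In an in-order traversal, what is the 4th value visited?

5

In-order visits the left subtree, then the node, then the right subtree.
At 32: go left to 24.
  At 24: go left to 12.
    At 12: no left child.
    Visit 12.
    At 12: go right to 23.
      23 is a leaf — visit 23.
  Visit 24.
  At 24: go right to 10.
    At 10: go left to 39.
      At 39: go left to 8.
        At 8: go left to 5.
          5 is a leaf — visit 5.
        Visit 8.
        At 8: no right child.
      Visit 39.
      At 39: go right to 36.
        At 36: go left to 34.
          34 is a leaf — visit 34.
        Visit 36.
        At 36: no right child.
    Visit 10.
    At 10: go right to 3.
      3 is a leaf — visit 3.
Visit 32.
At 32: no right child.
Full in-order sequence: 12, 23, 24, 5, 8, 39, 34, 36, 10, 3, 32.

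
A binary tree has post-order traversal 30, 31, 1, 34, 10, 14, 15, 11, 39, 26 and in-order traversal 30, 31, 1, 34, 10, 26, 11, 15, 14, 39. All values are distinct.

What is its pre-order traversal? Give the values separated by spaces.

The last element of post-order is the root; it splits in-order into left and right subtrees.
Root 26: left subtree has 5 nodes {30, 31, 1, 34, 10}, right has 4 {11, 15, 14, 39}.
  Root 10: left subtree has 4 nodes {30, 31, 1, 34}, right has 0 { }.
    Root 34: left subtree has 3 nodes {30, 31, 1}, right has 0 { }.
      Root 1: left subtree has 2 nodes {30, 31}, right has 0 { }.
        Root 31: left subtree has 1 node {30}, right has 0 { }.
  Root 39: left subtree has 3 nodes {11, 15, 14}, right has 0 { }.
    Root 11: left subtree has 0 nodes { }, right has 2 {15, 14}.
      Root 15: left subtree has 0 nodes { }, right has 1 {14}.

26 10 34 1 31 30 39 11 15 14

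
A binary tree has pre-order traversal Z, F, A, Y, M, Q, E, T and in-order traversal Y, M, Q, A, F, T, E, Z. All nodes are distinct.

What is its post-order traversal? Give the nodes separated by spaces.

Q M Y A T E F Z

The first element of pre-order is the root; it splits in-order into left and right subtrees.
Root Z: left subtree has 7 nodes {Y, M, Q, A, F, T, E}, right has 0 { }.
  Root F: left subtree has 4 nodes {Y, M, Q, A}, right has 2 {T, E}.
    Root A: left subtree has 3 nodes {Y, M, Q}, right has 0 { }.
      Root Y: left subtree has 0 nodes { }, right has 2 {M, Q}.
        Root M: left subtree has 0 nodes { }, right has 1 {Q}.
    Root E: left subtree has 1 node {T}, right has 0 { }.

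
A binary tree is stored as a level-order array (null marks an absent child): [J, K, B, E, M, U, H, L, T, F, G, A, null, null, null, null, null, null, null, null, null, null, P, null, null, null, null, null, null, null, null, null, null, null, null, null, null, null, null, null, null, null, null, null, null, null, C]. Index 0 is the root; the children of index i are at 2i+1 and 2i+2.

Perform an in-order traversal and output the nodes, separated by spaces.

In-order visits the left subtree, then the node, then the right subtree.
At J: go left to K.
  At K: go left to E.
    At E: go left to L.
      L is a leaf — visit L.
    Visit E.
    At E: go right to T.
      T is a leaf — visit T.
  Visit K.
  At K: go right to M.
    At M: go left to F.
      F is a leaf — visit F.
    Visit M.
    At M: go right to G.
      At G: no left child.
      Visit G.
      At G: go right to P.
        At P: no left child.
        Visit P.
        At P: go right to C.
          C is a leaf — visit C.
Visit J.
At J: go right to B.
  At B: go left to U.
    At U: go left to A.
      A is a leaf — visit A.
    Visit U.
    At U: no right child.
  Visit B.
  At B: go right to H.
    H is a leaf — visit H.

L E T K F M G P C J A U B H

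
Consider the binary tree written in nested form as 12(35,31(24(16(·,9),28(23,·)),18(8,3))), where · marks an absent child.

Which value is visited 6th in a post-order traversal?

24

Post-order visits the left subtree, then the right subtree, then the node.
At 12: go left to 35.
  35 is a leaf — visit 35.
At 12: go right to 31.
  At 31: go left to 24.
    At 24: go left to 16.
      At 16: no left child.
      At 16: go right to 9.
        9 is a leaf — visit 9.
      Visit 16.
    At 24: go right to 28.
      At 28: go left to 23.
        23 is a leaf — visit 23.
      At 28: no right child.
      Visit 28.
    Visit 24.
  At 31: go right to 18.
    At 18: go left to 8.
      8 is a leaf — visit 8.
    At 18: go right to 3.
      3 is a leaf — visit 3.
    Visit 18.
  Visit 31.
Visit 12.
Full post-order sequence: 35, 9, 16, 23, 28, 24, 8, 3, 18, 31, 12.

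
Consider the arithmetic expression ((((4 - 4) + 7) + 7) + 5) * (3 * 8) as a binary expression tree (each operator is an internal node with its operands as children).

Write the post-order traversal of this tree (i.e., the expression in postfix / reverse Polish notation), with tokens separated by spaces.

4 4 - 7 + 7 + 5 + 3 8 * *

Post-order on an expression tree gives postfix notation: for each operator, emit left operand, right operand, then the operator.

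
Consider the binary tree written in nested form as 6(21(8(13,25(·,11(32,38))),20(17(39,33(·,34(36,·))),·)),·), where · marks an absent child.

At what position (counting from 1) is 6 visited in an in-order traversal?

14

In-order visits the left subtree, then the node, then the right subtree.
At 6: go left to 21.
  At 21: go left to 8.
    At 8: go left to 13.
      13 is a leaf — visit 13.
    Visit 8.
    At 8: go right to 25.
      At 25: no left child.
      Visit 25.
      At 25: go right to 11.
        At 11: go left to 32.
          32 is a leaf — visit 32.
        Visit 11.
        At 11: go right to 38.
          38 is a leaf — visit 38.
  Visit 21.
  At 21: go right to 20.
    At 20: go left to 17.
      At 17: go left to 39.
        39 is a leaf — visit 39.
      Visit 17.
      At 17: go right to 33.
        At 33: no left child.
        Visit 33.
        At 33: go right to 34.
          At 34: go left to 36.
            36 is a leaf — visit 36.
          Visit 34.
          At 34: no right child.
    Visit 20.
    At 20: no right child.
Visit 6.
At 6: no right child.
Full in-order sequence: 13, 8, 25, 32, 11, 38, 21, 39, 17, 33, 36, 34, 20, 6.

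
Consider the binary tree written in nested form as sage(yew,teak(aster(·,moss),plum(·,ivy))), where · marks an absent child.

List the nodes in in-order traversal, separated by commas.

yew, sage, aster, moss, teak, plum, ivy

In-order visits the left subtree, then the node, then the right subtree.
At sage: go left to yew.
  yew is a leaf — visit yew.
Visit sage.
At sage: go right to teak.
  At teak: go left to aster.
    At aster: no left child.
    Visit aster.
    At aster: go right to moss.
      moss is a leaf — visit moss.
  Visit teak.
  At teak: go right to plum.
    At plum: no left child.
    Visit plum.
    At plum: go right to ivy.
      ivy is a leaf — visit ivy.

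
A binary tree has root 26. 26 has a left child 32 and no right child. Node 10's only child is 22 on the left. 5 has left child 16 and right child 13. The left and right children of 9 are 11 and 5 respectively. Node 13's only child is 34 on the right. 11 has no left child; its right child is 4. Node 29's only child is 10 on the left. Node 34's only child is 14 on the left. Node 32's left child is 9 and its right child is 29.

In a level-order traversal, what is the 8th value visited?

Level-order visits nodes level by level from the root, left to right within each level.
Level 0: 26
Level 1: 32
Level 2: 9, 29
Level 3: 11, 5, 10
Level 4: 4, 16, 13, 22
Level 5: 34
Level 6: 14
Full level-order sequence: 26, 32, 9, 29, 11, 5, 10, 4, 16, 13, 22, 34, 14.

4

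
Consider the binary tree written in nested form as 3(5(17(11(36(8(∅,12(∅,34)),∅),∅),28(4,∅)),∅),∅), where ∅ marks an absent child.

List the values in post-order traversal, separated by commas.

34, 12, 8, 36, 11, 4, 28, 17, 5, 3

Post-order visits the left subtree, then the right subtree, then the node.
At 3: go left to 5.
  At 5: go left to 17.
    At 17: go left to 11.
      At 11: go left to 36.
        At 36: go left to 8.
          At 8: no left child.
          At 8: go right to 12.
            At 12: no left child.
            At 12: go right to 34.
              34 is a leaf — visit 34.
            Visit 12.
          Visit 8.
        At 36: no right child.
        Visit 36.
      At 11: no right child.
      Visit 11.
    At 17: go right to 28.
      At 28: go left to 4.
        4 is a leaf — visit 4.
      At 28: no right child.
      Visit 28.
    Visit 17.
  At 5: no right child.
  Visit 5.
At 3: no right child.
Visit 3.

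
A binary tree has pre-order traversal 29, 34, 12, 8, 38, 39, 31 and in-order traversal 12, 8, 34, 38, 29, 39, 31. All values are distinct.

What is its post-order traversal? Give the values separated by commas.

8, 12, 38, 34, 31, 39, 29

The first element of pre-order is the root; it splits in-order into left and right subtrees.
Root 29: left subtree has 4 nodes {12, 8, 34, 38}, right has 2 {39, 31}.
  Root 34: left subtree has 2 nodes {12, 8}, right has 1 {38}.
    Root 12: left subtree has 0 nodes { }, right has 1 {8}.
  Root 39: left subtree has 0 nodes { }, right has 1 {31}.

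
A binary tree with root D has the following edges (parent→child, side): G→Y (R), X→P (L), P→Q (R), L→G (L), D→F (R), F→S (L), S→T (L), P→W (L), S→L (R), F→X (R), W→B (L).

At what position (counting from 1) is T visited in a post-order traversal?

1

Post-order visits the left subtree, then the right subtree, then the node.
At D: no left child.
At D: go right to F.
  At F: go left to S.
    At S: go left to T.
      T is a leaf — visit T.
    At S: go right to L.
      At L: go left to G.
        At G: no left child.
        At G: go right to Y.
          Y is a leaf — visit Y.
        Visit G.
      At L: no right child.
      Visit L.
    Visit S.
  At F: go right to X.
    At X: go left to P.
      At P: go left to W.
        At W: go left to B.
          B is a leaf — visit B.
        At W: no right child.
        Visit W.
      At P: go right to Q.
        Q is a leaf — visit Q.
      Visit P.
    At X: no right child.
    Visit X.
  Visit F.
Visit D.
Full post-order sequence: T, Y, G, L, S, B, W, Q, P, X, F, D.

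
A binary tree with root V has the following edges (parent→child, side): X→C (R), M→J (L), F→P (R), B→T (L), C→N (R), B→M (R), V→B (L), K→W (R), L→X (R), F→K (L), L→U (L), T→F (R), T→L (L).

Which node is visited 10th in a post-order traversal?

Post-order visits the left subtree, then the right subtree, then the node.
At V: go left to B.
  At B: go left to T.
    At T: go left to L.
      At L: go left to U.
        U is a leaf — visit U.
      At L: go right to X.
        At X: no left child.
        At X: go right to C.
          At C: no left child.
          At C: go right to N.
            N is a leaf — visit N.
          Visit C.
        Visit X.
      Visit L.
    At T: go right to F.
      At F: go left to K.
        At K: no left child.
        At K: go right to W.
          W is a leaf — visit W.
        Visit K.
      At F: go right to P.
        P is a leaf — visit P.
      Visit F.
    Visit T.
  At B: go right to M.
    At M: go left to J.
      J is a leaf — visit J.
    At M: no right child.
    Visit M.
  Visit B.
At V: no right child.
Visit V.
Full post-order sequence: U, N, C, X, L, W, K, P, F, T, J, M, B, V.

T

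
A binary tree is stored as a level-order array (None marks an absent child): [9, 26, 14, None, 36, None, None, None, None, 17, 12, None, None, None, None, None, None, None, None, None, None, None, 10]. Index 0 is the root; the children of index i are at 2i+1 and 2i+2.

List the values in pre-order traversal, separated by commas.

9, 26, 36, 17, 12, 10, 14

Pre-order visits the node, then its left subtree, then its right subtree.
Visit 9.
At 9: go left to 26.
  Visit 26.
  At 26: no left child.
  At 26: go right to 36.
    Visit 36.
    At 36: go left to 17.
      17 is a leaf — visit 17.
    At 36: go right to 12.
      Visit 12.
      At 12: no left child.
      At 12: go right to 10.
        10 is a leaf — visit 10.
At 9: go right to 14.
  14 is a leaf — visit 14.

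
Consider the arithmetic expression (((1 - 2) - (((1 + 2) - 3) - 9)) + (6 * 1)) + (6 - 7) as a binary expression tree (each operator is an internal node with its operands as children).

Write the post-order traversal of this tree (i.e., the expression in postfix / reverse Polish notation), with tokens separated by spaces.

Post-order on an expression tree gives postfix notation: for each operator, emit left operand, right operand, then the operator.

1 2 - 1 2 + 3 - 9 - - 6 1 * + 6 7 - +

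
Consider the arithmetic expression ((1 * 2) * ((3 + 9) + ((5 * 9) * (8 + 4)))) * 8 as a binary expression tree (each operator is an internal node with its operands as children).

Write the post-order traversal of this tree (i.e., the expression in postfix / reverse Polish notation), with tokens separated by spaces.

1 2 * 3 9 + 5 9 * 8 4 + * + * 8 *

Post-order on an expression tree gives postfix notation: for each operator, emit left operand, right operand, then the operator.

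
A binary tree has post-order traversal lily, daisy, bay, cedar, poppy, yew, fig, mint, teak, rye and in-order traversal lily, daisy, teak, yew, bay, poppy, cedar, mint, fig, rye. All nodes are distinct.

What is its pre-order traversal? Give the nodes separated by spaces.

rye teak daisy lily mint yew poppy bay cedar fig

The last element of post-order is the root; it splits in-order into left and right subtrees.
Root rye: left subtree has 9 nodes {lily, daisy, teak, yew, bay, poppy, cedar, mint, fig}, right has 0 { }.
  Root teak: left subtree has 2 nodes {lily, daisy}, right has 6 {yew, bay, poppy, cedar, mint, fig}.
    Root daisy: left subtree has 1 node {lily}, right has 0 { }.
    Root mint: left subtree has 4 nodes {yew, bay, poppy, cedar}, right has 1 {fig}.
      Root yew: left subtree has 0 nodes { }, right has 3 {bay, poppy, cedar}.
        Root poppy: left subtree has 1 node {bay}, right has 1 {cedar}.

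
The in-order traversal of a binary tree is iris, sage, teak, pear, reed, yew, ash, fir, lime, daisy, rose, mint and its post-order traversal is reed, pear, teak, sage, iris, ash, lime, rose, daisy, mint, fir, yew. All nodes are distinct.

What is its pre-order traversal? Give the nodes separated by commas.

yew, iris, sage, teak, pear, reed, fir, ash, mint, daisy, lime, rose

The last element of post-order is the root; it splits in-order into left and right subtrees.
Root yew: left subtree has 5 nodes {iris, sage, teak, pear, reed}, right has 6 {ash, fir, lime, daisy, rose, mint}.
  Root iris: left subtree has 0 nodes { }, right has 4 {sage, teak, pear, reed}.
    Root sage: left subtree has 0 nodes { }, right has 3 {teak, pear, reed}.
      Root teak: left subtree has 0 nodes { }, right has 2 {pear, reed}.
        Root pear: left subtree has 0 nodes { }, right has 1 {reed}.
  Root fir: left subtree has 1 node {ash}, right has 4 {lime, daisy, rose, mint}.
    Root mint: left subtree has 3 nodes {lime, daisy, rose}, right has 0 { }.
      Root daisy: left subtree has 1 node {lime}, right has 1 {rose}.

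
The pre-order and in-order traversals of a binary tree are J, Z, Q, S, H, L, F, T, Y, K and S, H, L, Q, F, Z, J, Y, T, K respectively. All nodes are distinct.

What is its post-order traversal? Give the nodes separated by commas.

L, H, S, F, Q, Z, Y, K, T, J

The first element of pre-order is the root; it splits in-order into left and right subtrees.
Root J: left subtree has 6 nodes {S, H, L, Q, F, Z}, right has 3 {Y, T, K}.
  Root Z: left subtree has 5 nodes {S, H, L, Q, F}, right has 0 { }.
    Root Q: left subtree has 3 nodes {S, H, L}, right has 1 {F}.
      Root S: left subtree has 0 nodes { }, right has 2 {H, L}.
        Root H: left subtree has 0 nodes { }, right has 1 {L}.
  Root T: left subtree has 1 node {Y}, right has 1 {K}.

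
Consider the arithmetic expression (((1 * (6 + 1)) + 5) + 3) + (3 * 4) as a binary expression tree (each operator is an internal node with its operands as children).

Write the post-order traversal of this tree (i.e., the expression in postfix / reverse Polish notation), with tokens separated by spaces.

Post-order on an expression tree gives postfix notation: for each operator, emit left operand, right operand, then the operator.

1 6 1 + * 5 + 3 + 3 4 * +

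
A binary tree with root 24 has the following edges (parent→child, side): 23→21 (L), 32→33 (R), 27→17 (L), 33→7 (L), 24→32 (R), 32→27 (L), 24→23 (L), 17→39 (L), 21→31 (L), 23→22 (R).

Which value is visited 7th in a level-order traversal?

33

Level-order visits nodes level by level from the root, left to right within each level.
Level 0: 24
Level 1: 23, 32
Level 2: 21, 22, 27, 33
Level 3: 31, 17, 7
Level 4: 39
Full level-order sequence: 24, 23, 32, 21, 22, 27, 33, 31, 17, 7, 39.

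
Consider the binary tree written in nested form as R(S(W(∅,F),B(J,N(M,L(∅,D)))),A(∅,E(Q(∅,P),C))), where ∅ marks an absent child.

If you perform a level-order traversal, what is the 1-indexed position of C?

Level-order visits nodes level by level from the root, left to right within each level.
Level 0: R
Level 1: S, A
Level 2: W, B, E
Level 3: F, J, N, Q, C
Level 4: M, L, P
Level 5: D
Full level-order sequence: R, S, A, W, B, E, F, J, N, Q, C, M, L, P, D.

11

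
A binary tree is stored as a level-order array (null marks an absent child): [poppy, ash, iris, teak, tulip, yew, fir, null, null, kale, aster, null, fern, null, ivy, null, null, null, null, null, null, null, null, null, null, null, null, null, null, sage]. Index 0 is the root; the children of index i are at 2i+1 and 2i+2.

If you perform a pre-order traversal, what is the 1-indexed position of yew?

Pre-order visits the node, then its left subtree, then its right subtree.
Visit poppy.
At poppy: go left to ash.
  Visit ash.
  At ash: go left to teak.
    teak is a leaf — visit teak.
  At ash: go right to tulip.
    Visit tulip.
    At tulip: go left to kale.
      kale is a leaf — visit kale.
    At tulip: go right to aster.
      aster is a leaf — visit aster.
At poppy: go right to iris.
  Visit iris.
  At iris: go left to yew.
    Visit yew.
    At yew: no left child.
    At yew: go right to fern.
      fern is a leaf — visit fern.
  At iris: go right to fir.
    Visit fir.
    At fir: no left child.
    At fir: go right to ivy.
      Visit ivy.
      At ivy: go left to sage.
        sage is a leaf — visit sage.
      At ivy: no right child.
Full pre-order sequence: poppy, ash, teak, tulip, kale, aster, iris, yew, fern, fir, ivy, sage.

8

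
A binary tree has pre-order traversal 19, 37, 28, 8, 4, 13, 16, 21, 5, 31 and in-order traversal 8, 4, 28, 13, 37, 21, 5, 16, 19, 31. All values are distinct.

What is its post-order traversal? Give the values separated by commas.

4, 8, 13, 28, 5, 21, 16, 37, 31, 19

The first element of pre-order is the root; it splits in-order into left and right subtrees.
Root 19: left subtree has 8 nodes {8, 4, 28, 13, 37, 21, 5, 16}, right has 1 {31}.
  Root 37: left subtree has 4 nodes {8, 4, 28, 13}, right has 3 {21, 5, 16}.
    Root 28: left subtree has 2 nodes {8, 4}, right has 1 {13}.
      Root 8: left subtree has 0 nodes { }, right has 1 {4}.
    Root 16: left subtree has 2 nodes {21, 5}, right has 0 { }.
      Root 21: left subtree has 0 nodes { }, right has 1 {5}.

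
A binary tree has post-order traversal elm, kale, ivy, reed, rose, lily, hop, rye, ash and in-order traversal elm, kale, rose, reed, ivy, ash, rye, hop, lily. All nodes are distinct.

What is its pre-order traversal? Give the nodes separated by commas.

ash, rose, kale, elm, reed, ivy, rye, hop, lily

The last element of post-order is the root; it splits in-order into left and right subtrees.
Root ash: left subtree has 5 nodes {elm, kale, rose, reed, ivy}, right has 3 {rye, hop, lily}.
  Root rose: left subtree has 2 nodes {elm, kale}, right has 2 {reed, ivy}.
    Root kale: left subtree has 1 node {elm}, right has 0 { }.
    Root reed: left subtree has 0 nodes { }, right has 1 {ivy}.
  Root rye: left subtree has 0 nodes { }, right has 2 {hop, lily}.
    Root hop: left subtree has 0 nodes { }, right has 1 {lily}.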